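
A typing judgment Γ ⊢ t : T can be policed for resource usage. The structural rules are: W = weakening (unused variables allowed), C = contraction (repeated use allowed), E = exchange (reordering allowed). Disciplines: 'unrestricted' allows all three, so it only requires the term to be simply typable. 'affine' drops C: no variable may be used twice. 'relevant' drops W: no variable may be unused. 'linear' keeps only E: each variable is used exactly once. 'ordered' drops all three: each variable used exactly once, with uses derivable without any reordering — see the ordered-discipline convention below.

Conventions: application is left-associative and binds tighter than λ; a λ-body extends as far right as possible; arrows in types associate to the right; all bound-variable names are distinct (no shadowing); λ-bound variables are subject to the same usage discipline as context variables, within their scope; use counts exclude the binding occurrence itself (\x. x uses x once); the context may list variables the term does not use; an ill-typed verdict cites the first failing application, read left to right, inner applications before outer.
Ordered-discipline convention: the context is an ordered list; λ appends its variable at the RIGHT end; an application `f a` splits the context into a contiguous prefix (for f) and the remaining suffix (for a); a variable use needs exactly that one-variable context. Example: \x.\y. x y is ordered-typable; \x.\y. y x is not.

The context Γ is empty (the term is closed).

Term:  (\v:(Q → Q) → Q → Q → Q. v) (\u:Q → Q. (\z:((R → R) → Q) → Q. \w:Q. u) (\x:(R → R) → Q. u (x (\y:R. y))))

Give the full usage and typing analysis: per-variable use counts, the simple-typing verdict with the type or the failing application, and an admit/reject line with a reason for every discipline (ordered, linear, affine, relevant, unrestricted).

usage: v (bound)=1, u (bound)=2, z (bound)=0, w (bound)=0, x (bound)=1, y (bound)=1
use order (left to right): v, u, u, x, y
typing: well-typed at (Q → Q) → Q → Q → Q
ordered: ✗, repeated use of u ×2; z, w never used (weakening)
linear: ✗, repeated use of u ×2; z, w never used (weakening)
affine: ✗, repeated use of u ×2
relevant: ✗, z, w never used (weakening)
unrestricted: ✓, well-typed at (Q → Q) → Q → Q → Q; no restrictions here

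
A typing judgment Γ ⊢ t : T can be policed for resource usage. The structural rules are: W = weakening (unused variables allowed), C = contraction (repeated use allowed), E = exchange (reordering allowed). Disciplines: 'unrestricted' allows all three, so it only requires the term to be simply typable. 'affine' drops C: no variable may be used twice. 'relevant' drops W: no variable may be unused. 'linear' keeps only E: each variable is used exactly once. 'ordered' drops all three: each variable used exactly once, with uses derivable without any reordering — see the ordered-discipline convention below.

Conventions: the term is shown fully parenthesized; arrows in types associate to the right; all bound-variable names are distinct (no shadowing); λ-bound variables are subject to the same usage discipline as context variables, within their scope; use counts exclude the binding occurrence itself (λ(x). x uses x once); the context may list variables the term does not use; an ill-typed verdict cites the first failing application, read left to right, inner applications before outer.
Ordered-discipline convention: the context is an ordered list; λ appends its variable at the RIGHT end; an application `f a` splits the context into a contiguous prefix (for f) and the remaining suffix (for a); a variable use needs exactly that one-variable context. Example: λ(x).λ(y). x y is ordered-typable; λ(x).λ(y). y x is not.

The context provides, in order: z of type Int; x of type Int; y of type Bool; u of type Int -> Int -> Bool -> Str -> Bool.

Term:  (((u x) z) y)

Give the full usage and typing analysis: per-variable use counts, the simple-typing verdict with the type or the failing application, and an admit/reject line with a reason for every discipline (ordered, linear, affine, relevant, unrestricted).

usage: z=1; x=1; y=1; u=1
order of uses: u, x, z, y
typing: the term checks, with type Str -> Bool
ordered ✗ (no contiguous prefix/suffix split fits u, x, z, y)
linear ✓ (exactly-once usage across z, x, y, u)
affine ✓ (no duplicate uses among z, x, y, u)
relevant ✓ (at least one use each (z, x, y, u))
unrestricted ✓ (well-typed at Str -> Bool; no restrictions here)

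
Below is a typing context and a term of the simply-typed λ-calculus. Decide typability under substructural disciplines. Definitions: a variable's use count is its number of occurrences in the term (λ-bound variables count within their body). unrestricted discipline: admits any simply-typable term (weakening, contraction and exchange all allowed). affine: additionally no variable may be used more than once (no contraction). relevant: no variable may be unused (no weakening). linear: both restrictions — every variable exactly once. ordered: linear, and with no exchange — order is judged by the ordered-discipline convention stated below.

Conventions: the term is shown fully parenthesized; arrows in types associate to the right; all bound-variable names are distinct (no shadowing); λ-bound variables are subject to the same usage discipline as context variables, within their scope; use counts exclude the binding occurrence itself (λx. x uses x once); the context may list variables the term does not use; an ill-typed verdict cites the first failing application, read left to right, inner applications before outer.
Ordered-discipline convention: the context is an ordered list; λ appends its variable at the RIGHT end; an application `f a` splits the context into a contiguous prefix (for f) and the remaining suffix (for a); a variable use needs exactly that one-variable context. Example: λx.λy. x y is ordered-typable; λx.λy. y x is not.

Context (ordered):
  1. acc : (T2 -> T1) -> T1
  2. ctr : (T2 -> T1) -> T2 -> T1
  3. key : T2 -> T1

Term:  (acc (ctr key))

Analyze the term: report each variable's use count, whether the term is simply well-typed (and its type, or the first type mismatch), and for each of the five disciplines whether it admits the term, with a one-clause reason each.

variable uses: acc: 1×; ctr: 1×; key: 1×
order of uses: acc, ctr, key
typing: ✓ — T1
ordered: ✓, single-use (acc, ctr, key), ordered derivation ok
linear: ✓, single use per variable (acc, ctr, key)
affine: ✓, none of acc, ctr, key used more than once
relevant: ✓, every one of acc, ctr, key appears
unrestricted: ✓, typability at T1 is all that's needed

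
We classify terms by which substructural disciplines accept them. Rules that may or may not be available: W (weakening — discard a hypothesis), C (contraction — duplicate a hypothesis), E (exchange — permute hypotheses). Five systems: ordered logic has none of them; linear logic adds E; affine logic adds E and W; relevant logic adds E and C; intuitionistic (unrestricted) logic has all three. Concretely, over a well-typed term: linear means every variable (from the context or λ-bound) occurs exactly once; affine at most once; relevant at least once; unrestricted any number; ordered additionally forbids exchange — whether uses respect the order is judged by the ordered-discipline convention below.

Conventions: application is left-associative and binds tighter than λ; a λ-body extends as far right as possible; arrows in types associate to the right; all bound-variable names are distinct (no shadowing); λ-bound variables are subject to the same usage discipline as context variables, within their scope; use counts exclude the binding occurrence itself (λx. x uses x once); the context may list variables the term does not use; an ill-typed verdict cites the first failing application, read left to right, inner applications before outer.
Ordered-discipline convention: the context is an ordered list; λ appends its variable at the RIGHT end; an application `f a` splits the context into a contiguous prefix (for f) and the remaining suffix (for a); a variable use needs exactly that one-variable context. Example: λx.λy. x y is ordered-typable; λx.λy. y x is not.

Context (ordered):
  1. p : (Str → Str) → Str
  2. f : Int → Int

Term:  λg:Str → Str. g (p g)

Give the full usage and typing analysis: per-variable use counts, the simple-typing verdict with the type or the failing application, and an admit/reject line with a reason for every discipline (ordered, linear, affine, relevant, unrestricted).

variable uses: p: 1×; f: 0×; g (λ-bound): 2×
uses in reading order: g, p, g
typing: well-typed at (Str → Str) → Str
ordered: ✗ — repeated use of g ×2; needs weakening: f unused
linear: ✗ — repeated use of g ×2; needs weakening: f unused
affine: ✗ — repeated use of g ×2
relevant: ✗ — needs weakening: f unused
unrestricted: ✓ — typability at (Str → Str) → Str is all that's needed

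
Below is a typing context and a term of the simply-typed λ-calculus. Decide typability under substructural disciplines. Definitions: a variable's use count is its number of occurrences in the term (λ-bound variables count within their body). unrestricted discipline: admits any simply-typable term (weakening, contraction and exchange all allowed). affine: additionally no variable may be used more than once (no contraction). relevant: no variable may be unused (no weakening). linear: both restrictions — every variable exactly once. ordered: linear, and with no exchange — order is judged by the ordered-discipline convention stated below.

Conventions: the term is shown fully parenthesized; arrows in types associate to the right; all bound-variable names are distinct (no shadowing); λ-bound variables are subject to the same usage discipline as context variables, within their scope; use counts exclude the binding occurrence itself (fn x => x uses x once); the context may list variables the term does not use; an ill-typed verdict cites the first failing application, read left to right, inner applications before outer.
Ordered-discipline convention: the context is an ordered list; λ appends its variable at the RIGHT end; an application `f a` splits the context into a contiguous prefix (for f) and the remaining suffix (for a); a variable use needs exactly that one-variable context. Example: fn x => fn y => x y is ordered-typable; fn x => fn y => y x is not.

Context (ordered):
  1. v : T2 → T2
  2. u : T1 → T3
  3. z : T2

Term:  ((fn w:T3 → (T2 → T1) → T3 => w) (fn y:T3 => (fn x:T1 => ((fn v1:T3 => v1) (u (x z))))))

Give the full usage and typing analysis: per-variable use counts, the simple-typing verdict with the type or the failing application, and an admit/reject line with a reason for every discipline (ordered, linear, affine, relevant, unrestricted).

use counts: v ×0, u ×1, z ×1, w [bound] ×1, y [bound] ×0, x [bound] ×1, v1 [bound] ×1
use order (left to right): w, v1, u, x, z
typing: ill-typed: can't apply a value of type T1
ordered ✗ (fails simple typing)
linear ✗ (a type mismatch blocks all five)
affine ✗ (the type mismatch rejects it)
relevant ✗ (not simply typable)
unrestricted ✗ (fails simple typing)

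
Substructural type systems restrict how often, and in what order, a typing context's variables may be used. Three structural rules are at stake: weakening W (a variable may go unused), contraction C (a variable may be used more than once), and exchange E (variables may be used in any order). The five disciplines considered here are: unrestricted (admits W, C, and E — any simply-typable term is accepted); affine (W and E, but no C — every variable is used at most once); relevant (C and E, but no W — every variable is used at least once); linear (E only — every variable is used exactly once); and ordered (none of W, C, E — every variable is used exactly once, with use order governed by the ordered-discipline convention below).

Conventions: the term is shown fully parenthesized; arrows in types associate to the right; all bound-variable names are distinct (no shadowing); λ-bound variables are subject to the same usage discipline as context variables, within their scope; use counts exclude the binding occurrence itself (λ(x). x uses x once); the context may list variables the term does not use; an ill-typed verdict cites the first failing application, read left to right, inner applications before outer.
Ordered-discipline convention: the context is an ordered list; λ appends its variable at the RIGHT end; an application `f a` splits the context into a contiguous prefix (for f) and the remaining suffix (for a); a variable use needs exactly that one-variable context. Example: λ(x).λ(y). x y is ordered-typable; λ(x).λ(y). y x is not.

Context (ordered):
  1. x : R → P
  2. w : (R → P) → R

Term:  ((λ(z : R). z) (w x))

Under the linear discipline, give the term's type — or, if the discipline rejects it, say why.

term : R
usage: x=1; w=1; z (bound)=1
use order (left to right): z, w, x
typing: the term checks, with type R
summary: ordered ✗ · linear ✓ · affine ✓ · relevant ✓ · unrestricted ✓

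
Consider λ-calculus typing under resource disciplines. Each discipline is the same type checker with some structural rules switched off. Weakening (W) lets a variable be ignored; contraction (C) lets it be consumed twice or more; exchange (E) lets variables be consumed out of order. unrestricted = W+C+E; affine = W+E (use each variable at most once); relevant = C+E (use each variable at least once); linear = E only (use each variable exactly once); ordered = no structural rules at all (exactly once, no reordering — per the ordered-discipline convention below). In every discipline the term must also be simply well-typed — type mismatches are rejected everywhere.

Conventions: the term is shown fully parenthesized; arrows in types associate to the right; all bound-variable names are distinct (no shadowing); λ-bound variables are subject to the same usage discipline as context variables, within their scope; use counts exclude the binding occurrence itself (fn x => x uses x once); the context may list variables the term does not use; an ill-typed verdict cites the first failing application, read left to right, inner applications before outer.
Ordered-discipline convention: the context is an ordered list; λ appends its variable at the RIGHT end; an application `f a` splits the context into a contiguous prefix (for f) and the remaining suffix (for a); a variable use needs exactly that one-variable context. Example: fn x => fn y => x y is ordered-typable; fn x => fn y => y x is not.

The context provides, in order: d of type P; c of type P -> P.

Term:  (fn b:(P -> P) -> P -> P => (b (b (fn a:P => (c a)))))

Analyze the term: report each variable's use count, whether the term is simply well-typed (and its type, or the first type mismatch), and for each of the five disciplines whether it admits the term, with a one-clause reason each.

counts: d=0, c=1, b (bound)=2, a (bound)=1
uses in reading order: b, b, c, a
typing: well-typed — term : ((P -> P) -> P -> P) -> P -> P
ordered: ✗ — uses contraction: b ×2; unused: d — weakening required
linear: ✗ — uses contraction: b ×2; unused: d — weakening required
affine: ✗ — uses contraction: b ×2
relevant: ✗ — unused: d — weakening required
unrestricted: ✓ — simply typable at ((P -> P) -> P -> P) -> P -> P; W, C, E all held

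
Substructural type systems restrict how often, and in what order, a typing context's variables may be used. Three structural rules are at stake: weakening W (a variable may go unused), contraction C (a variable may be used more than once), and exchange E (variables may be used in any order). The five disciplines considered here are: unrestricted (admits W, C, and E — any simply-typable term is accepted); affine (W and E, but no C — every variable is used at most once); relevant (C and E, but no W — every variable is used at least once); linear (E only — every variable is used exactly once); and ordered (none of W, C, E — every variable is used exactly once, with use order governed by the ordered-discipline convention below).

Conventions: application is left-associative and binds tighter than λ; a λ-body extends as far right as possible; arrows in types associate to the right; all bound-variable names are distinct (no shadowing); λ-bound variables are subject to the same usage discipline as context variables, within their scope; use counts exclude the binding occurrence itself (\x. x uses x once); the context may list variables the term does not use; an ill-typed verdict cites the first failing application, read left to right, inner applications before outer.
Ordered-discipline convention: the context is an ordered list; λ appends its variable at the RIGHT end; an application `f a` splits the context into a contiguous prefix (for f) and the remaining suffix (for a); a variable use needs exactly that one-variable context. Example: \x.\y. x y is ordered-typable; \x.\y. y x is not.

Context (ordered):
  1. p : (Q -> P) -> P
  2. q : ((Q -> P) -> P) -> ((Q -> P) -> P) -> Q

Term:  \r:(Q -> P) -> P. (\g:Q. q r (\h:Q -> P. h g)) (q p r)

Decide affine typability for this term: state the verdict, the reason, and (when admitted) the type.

no — needs contraction — q ×2, r ×2
counts: p ×1, q ×2, r (bound) ×2, g (bound) ×1, h (bound) ×1
order of uses: q, r, h, g, q, p, r
typing: the term checks, with type ((Q -> P) -> P) -> Q
summary: ordered ✗; linear ✗; affine ✗; relevant ✓; unrestricted ✓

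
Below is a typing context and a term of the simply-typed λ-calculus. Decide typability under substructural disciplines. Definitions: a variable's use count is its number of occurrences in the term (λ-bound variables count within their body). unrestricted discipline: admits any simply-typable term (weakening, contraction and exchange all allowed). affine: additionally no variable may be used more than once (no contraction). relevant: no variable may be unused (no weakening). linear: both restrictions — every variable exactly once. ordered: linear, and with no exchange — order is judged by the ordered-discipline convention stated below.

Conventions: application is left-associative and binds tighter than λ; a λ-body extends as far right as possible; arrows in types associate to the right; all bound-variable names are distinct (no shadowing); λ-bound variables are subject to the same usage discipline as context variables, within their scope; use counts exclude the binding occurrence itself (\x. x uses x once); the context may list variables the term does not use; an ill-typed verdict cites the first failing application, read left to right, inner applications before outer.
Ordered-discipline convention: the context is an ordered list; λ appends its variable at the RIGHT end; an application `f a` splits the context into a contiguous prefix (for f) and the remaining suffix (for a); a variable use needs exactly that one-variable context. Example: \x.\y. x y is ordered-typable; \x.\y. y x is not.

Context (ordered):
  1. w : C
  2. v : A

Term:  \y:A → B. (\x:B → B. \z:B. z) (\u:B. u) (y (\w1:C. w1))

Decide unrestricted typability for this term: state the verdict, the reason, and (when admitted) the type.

no — a type mismatch blocks all five
counts: w: 0×; v: 0×; y (bound): 1×; x (bound): 0×; z (bound): 1×; u (bound): 1×; w1 (bound): 1×
left-to-right use order: z, u, y, w1
typing: ill-typed: an application expects A but receives C → C
per-discipline verdicts: ordered ✗ · linear ✗ · affine ✗ · relevant ✗ · unrestricted ✗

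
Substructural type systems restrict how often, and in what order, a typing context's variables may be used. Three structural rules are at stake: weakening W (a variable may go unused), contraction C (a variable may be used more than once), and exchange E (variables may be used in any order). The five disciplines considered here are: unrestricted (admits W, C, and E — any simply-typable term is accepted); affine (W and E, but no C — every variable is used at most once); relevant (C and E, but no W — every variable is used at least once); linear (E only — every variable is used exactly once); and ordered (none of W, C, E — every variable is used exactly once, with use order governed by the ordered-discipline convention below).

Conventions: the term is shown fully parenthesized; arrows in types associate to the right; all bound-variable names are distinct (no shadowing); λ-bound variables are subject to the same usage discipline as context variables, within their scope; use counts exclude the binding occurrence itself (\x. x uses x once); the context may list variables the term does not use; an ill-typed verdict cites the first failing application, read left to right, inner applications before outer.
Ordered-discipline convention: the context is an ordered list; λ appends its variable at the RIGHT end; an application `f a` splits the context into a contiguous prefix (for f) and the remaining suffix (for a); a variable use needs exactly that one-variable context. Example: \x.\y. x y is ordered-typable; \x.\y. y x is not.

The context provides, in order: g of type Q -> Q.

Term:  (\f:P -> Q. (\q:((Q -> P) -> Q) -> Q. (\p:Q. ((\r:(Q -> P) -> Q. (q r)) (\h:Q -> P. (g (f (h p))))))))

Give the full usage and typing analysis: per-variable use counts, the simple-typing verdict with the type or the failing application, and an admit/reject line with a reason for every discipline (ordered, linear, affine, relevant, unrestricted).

use counts: g: 1×; f [bound]: 1×; q [bound]: 1×; p [bound]: 1×; r [bound]: 1×; h [bound]: 1×
use order (left to right): q, r, g, f, h, p
typing: the term checks, with type (P -> Q) -> (((Q -> P) -> Q) -> Q) -> Q -> Q
ordered ✗ (no ordered split (uses run q, r, g, f, h, p))
linear ✓ (g, f, q, p, r, h: one use apiece)
affine ✓ (g, f, q, p, r, h: no repeats, contraction unneeded)
relevant ✓ (none of g, f, q, p, r, h goes unused)
unrestricted ✓ (typability at (P -> Q) -> (((Q -> P) -> Q) -> Q) -> Q -> Q is all that's needed)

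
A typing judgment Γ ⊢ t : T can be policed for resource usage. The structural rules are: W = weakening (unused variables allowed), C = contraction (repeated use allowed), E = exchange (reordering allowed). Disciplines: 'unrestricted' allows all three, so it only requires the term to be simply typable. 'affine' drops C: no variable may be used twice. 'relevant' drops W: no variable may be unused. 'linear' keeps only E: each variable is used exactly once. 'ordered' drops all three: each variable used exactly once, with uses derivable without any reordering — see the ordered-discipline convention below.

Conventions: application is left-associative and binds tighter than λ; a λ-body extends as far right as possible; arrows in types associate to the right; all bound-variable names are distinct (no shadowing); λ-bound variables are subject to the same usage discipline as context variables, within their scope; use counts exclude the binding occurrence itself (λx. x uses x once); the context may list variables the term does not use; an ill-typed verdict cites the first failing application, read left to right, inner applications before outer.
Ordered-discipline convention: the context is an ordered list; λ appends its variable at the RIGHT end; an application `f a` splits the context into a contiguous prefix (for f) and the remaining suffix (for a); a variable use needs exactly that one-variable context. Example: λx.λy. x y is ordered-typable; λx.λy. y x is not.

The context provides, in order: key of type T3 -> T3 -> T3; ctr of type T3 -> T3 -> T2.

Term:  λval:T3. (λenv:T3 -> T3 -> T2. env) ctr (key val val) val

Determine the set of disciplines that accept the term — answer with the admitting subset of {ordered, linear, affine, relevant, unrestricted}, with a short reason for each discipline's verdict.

admitted by: relevant, unrestricted
variable uses: key ×1, ctr ×1, val [bound] ×3, env [bound] ×1
left-to-right use order: env, ctr, key, val, val, val
typing: ✓ — T3 -> T2
ordered ✗ (repeated use of val ×3)
linear ✗ (repeated use of val ×3)
affine ✗ (repeated use of val ×3)
relevant ✓ (every one of key, ctr, val, env appears)
unrestricted ✓ (type-checks (T3 -> T2) and nothing is barred)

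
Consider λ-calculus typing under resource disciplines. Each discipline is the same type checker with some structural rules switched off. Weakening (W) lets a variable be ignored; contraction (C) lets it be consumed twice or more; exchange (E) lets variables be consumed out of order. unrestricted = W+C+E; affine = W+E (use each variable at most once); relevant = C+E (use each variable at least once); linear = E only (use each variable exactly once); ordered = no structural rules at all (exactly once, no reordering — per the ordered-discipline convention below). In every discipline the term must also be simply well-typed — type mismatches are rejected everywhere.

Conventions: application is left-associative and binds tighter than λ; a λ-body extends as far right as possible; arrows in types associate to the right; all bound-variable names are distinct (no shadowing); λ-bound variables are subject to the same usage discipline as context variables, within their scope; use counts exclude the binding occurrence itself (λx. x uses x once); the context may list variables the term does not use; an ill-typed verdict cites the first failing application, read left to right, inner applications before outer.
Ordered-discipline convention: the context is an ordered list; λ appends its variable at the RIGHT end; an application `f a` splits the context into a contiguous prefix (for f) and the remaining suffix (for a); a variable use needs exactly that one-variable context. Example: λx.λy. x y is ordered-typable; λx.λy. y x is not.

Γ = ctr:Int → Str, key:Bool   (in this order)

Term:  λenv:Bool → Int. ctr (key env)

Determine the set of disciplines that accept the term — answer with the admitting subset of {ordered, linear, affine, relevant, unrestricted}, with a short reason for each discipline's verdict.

admitted in: none
use counts: ctr: 1, key: 1, env [bound]: 1
use order (left to right): ctr, key, env
typing: ill-typed: non-arrow in function slot: Bool
ordered ✗ (not simply typable)
linear ✗ (fails simple typing)
affine ✗ (a type mismatch blocks all five)
relevant ✗ (the type mismatch rejects it)
unrestricted ✗ (not simply typable)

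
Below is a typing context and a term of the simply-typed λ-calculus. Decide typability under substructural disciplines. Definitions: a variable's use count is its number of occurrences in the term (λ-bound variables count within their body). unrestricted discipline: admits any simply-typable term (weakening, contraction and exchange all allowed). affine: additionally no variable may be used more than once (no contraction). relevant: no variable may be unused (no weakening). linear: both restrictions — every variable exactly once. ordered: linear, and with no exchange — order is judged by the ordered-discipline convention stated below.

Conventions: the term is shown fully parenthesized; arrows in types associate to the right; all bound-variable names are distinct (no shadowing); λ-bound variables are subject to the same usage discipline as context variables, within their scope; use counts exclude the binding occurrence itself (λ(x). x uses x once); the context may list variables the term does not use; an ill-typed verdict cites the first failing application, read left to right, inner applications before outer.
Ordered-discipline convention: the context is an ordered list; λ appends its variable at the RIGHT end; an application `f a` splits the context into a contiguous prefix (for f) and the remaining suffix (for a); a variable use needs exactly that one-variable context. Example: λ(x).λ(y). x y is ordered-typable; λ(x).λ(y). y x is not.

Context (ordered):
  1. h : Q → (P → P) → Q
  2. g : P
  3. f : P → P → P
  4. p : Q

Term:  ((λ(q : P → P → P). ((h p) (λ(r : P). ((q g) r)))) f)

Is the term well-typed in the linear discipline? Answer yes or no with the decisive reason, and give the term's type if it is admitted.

yes — h, g, f, p, q, r: one use apiece; term : Q
usage: h: 1×, g: 1×, f: 1×, p: 1×, q [bound]: 1×, r [bound]: 1×
uses in reading order: h, p, q, g, r, f
typing: the term checks, with type Q
summary: ordered ✗; linear ✓; affine ✓; relevant ✓; unrestricted ✓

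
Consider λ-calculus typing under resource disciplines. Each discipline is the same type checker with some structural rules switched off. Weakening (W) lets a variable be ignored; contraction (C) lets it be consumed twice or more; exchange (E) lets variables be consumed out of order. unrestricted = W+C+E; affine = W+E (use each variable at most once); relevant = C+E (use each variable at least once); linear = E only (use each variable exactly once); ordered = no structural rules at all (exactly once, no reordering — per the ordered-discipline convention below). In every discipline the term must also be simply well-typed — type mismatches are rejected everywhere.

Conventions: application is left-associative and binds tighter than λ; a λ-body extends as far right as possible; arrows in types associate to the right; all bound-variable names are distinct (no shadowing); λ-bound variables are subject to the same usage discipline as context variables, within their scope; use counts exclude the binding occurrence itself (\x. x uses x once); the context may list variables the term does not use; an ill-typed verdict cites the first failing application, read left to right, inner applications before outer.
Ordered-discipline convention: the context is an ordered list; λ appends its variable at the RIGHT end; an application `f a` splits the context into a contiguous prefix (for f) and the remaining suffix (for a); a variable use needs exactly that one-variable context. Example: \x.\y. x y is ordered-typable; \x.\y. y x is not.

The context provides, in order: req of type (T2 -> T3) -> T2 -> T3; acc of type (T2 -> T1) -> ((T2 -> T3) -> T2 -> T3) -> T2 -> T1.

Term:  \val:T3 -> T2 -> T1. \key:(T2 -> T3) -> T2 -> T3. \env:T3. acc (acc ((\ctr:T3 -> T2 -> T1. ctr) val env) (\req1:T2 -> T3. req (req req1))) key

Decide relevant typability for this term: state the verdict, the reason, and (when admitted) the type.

yes — req, acc, val, key, env, ctr, req1: all used, weakening unneeded; term : (T3 -> T2 -> T1) -> ((T2 -> T3) -> T2 -> T3) -> T3 -> T2 -> T1
use counts: req: 2; acc: 2; val (λ-bound): 1; key (λ-bound): 1; env (λ-bound): 1; ctr (λ-bound): 1; req1 (λ-bound): 1
order of uses: acc, acc, ctr, val, env, req, req, req1, key
typing: well-typed at (T3 -> T2 -> T1) -> ((T2 -> T3) -> T2 -> T3) -> T3 -> T2 -> T1
across the five disciplines: ordered ✗ | linear ✗ | affine ✗ | relevant ✓ | unrestricted ✓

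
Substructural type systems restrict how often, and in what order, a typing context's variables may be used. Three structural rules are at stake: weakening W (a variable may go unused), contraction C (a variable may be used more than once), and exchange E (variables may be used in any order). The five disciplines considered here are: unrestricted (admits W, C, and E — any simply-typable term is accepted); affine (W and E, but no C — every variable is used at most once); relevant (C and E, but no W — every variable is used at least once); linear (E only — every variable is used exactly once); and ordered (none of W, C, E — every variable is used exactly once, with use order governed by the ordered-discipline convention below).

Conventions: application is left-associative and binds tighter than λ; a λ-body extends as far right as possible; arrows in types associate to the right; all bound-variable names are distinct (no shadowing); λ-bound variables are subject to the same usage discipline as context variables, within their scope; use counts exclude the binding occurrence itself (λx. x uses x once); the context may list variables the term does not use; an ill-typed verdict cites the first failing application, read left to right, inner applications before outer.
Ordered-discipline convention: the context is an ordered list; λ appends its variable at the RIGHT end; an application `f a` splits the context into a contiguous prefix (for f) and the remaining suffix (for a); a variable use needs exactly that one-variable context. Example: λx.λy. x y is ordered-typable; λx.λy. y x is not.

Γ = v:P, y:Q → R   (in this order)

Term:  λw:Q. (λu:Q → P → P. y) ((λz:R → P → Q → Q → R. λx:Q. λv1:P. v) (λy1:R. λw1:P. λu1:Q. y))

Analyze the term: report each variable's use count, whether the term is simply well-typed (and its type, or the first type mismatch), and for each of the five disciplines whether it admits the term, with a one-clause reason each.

usage: v=1, y=2, w (λ-bound)=0, u (λ-bound)=0, z (λ-bound)=0, x (λ-bound)=0, v1 (λ-bound)=0, y1 (λ-bound)=0, w1 (λ-bound)=0, u1 (λ-bound)=0
order of uses: y, v, y
typing: the term checks, with type Q → Q → R
ordered: ✗ — uses contraction: y ×2; needs weakening: w, u, z, x, v1, y1, w1, u1 unused
linear: ✗ — uses contraction: y ×2; needs weakening: w, u, z, x, v1, y1, w1, u1 unused
affine: ✗ — uses contraction: y ×2
relevant: ✗ — needs weakening: w, u, z, x, v1, y1, w1, u1 unused
unrestricted: ✓ — type-checks (Q → Q → R) and nothing is barred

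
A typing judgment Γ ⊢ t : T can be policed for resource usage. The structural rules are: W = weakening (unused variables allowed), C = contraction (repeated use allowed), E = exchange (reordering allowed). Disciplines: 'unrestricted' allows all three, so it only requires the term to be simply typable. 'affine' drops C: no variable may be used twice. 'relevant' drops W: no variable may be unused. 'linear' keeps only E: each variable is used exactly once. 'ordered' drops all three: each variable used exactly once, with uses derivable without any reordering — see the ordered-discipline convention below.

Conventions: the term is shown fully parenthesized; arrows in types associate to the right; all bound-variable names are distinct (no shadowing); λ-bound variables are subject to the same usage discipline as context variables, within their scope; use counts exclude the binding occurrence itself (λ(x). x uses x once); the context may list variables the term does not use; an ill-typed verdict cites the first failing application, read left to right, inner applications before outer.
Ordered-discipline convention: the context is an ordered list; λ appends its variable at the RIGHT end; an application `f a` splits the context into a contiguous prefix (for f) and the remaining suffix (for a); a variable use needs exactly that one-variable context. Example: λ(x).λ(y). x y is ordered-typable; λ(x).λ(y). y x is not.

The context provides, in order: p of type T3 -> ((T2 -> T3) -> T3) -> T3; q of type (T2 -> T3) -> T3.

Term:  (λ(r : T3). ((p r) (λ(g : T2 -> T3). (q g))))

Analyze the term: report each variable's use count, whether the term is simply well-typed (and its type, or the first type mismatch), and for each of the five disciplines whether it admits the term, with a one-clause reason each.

counts: p: 1, q: 1, r [bound]: 1, g [bound]: 1
left-to-right use order: p, r, q, g
typing: ✓ — T3 -> T3
ordered ✗ (no contiguous prefix/suffix split fits p, r, q, g)
linear ✓ (each of p, q, r, g used exactly once)
affine ✓ (p, q, r, g: no repeats, contraction unneeded)
relevant ✓ (at least one use each (p, q, r, g))
unrestricted ✓ (simply typable at T3 -> T3; W, C, E all held)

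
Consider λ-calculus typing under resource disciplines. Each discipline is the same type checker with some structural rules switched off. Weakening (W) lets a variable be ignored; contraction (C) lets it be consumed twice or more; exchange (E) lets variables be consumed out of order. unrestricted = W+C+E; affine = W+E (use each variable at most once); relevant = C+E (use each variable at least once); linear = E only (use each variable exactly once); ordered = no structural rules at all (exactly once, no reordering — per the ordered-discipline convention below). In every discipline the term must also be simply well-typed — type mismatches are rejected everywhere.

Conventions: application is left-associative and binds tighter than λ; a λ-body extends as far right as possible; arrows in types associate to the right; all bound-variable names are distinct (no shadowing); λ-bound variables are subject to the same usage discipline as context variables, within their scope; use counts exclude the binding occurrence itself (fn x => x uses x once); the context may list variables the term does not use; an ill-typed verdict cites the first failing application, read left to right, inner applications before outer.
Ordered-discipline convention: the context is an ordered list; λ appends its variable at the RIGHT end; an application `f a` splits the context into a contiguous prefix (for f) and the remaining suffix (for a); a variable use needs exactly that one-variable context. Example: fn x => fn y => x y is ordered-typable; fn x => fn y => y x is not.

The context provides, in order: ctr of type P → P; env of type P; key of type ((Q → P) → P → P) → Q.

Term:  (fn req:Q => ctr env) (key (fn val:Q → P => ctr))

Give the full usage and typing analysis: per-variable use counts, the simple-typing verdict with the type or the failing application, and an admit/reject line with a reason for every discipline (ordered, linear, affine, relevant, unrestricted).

variable uses: ctr ×2, env ×1, key ×1, req [bound] ×0, val [bound] ×0
order of uses: ctr, env, key, ctr
typing: the term checks, with type P
ordered: ✗, uses contraction: ctr ×2; unused: req, val — weakening required
linear: ✗, uses contraction: ctr ×2; unused: req, val — weakening required
affine: ✗, uses contraction: ctr ×2
relevant: ✗, unused: req, val — weakening required
unrestricted: ✓, type-checks (P) and nothing is barred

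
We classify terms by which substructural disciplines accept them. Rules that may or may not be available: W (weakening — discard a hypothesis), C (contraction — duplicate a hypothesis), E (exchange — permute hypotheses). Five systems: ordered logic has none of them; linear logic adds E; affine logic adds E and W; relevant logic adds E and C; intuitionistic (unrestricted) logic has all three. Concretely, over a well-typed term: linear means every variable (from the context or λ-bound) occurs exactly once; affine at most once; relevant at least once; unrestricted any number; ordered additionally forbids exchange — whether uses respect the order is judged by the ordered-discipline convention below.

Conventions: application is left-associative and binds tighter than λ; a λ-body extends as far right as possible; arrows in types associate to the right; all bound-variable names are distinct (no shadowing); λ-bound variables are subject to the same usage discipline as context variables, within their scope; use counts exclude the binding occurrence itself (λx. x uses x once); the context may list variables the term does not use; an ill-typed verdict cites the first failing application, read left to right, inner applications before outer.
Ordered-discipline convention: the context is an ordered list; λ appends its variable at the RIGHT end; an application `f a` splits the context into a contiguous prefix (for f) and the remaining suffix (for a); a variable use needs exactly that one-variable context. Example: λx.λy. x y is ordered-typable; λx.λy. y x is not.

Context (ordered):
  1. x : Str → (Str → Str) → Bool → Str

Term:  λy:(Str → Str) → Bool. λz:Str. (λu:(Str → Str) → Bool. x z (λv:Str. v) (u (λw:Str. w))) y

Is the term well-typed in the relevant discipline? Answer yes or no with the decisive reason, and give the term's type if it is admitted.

yes — x, y, z, u, v, w: all used, weakening unneeded; term : ((Str → Str) → Bool) → Str → Str
variable uses: x ×1; y (λ-bound) ×1; z (λ-bound) ×1; u (λ-bound) ×1; v (λ-bound) ×1; w (λ-bound) ×1
use order (left to right): x, z, v, u, w, y
typing: ✓ — ((Str → Str) → Bool) → Str → Str
across the five disciplines: ordered ✗ · linear ✓ · affine ✓ · relevant ✓ · unrestricted ✓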